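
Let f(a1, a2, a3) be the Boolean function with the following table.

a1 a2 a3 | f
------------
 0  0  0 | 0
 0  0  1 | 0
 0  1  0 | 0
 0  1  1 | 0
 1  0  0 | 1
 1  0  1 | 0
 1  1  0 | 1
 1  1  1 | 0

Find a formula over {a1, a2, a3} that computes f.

f(a1, a2, a3) = ((a1 & ~a2) & ~a3) | ((a1 & a2) & ~a3)

Collect the rows where f=1 — (1,0,0), (1,1,0) — and write one minterm per row: a1·¬a2·¬a3, a1·a2·¬a3. Their union (logical OR) reproduces the table exactly.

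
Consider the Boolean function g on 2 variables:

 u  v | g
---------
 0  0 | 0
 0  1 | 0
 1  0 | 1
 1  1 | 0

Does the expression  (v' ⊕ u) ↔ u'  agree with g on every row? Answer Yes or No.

Check the formula against g row by row:
  u=0, v=0: formula gives 1, but g = 0 ✗
A single disagreement suffices: at (0,0) they differ, so the formula does not compute g.

No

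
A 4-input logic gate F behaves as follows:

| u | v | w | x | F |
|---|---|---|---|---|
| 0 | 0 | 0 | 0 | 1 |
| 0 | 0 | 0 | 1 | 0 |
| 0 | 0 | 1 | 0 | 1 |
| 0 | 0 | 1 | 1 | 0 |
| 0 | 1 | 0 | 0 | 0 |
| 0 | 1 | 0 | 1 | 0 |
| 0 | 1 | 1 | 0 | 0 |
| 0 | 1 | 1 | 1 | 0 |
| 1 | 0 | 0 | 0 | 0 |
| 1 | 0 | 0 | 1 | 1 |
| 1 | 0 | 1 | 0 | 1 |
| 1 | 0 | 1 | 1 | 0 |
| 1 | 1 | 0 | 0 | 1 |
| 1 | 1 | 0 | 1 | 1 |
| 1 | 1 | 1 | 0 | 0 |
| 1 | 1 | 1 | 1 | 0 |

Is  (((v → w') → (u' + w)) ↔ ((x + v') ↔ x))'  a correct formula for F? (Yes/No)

Evaluate (((v → w') → (u' + w)) ↔ ((x + v') ↔ x))' on each row and compare to F:
  u=0, v=0, w=0, x=0: formula gives 1, F = 1 ✓
  u=0, v=0, w=0, x=1: formula gives 0, F = 0 ✓
  u=0, v=0, w=1, x=0: formula gives 1, F = 1 ✓
  u=0, v=0, w=1, x=1: formula gives 0, F = 0 ✓
  … (the remaining 12 rows also agree.)
Every row agrees, so the formula is equivalent.

Yes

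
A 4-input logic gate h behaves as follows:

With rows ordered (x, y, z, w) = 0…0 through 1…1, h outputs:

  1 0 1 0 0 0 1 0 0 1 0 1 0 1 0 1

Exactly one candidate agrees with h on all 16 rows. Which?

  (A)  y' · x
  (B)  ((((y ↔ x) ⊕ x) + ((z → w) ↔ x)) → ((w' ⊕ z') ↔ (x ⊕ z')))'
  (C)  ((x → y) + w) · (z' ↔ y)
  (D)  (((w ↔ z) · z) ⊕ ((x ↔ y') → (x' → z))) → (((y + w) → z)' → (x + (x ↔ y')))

(A) fails at (0,0,0,0): the formula yields 0, h is 1.
(C) fails at (0,0,0,0): the formula yields 0, h is 1.
(D) fails at (0,0,1,1): the formula yields 1, h is 0.
(B) is the remaining candidate, and it agrees with h on all 16 inputs.

B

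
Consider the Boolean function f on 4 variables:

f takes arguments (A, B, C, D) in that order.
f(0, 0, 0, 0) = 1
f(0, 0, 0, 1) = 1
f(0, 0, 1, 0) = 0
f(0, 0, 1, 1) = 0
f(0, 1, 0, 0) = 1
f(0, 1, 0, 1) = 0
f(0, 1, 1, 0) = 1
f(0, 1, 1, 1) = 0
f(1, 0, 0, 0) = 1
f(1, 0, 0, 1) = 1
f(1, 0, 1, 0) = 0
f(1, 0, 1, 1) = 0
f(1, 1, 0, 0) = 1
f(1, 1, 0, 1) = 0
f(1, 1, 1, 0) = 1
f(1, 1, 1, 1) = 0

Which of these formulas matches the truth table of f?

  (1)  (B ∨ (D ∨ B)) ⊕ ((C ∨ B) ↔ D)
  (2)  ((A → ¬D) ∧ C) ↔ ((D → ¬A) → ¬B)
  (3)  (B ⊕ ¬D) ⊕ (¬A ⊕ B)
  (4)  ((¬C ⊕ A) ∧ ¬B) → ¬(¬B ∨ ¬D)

1

(2) disagrees with f on (0,0,0,0) (formula → 0, table → 1); rule it out.
(3) disagrees with f on (0,0,0,0) (formula → 0, table → 1); rule it out.
(4) disagrees with f on (0,0,0,0) (formula → 0, table → 1); rule it out.
(1) is the remaining candidate, and it agrees with f on all 16 inputs.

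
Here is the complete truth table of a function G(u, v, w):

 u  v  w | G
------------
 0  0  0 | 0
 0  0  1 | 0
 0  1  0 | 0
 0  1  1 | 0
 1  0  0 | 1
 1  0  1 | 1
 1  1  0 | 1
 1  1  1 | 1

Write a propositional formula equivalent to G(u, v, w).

G(u, v, w) = u

The output simply equals u.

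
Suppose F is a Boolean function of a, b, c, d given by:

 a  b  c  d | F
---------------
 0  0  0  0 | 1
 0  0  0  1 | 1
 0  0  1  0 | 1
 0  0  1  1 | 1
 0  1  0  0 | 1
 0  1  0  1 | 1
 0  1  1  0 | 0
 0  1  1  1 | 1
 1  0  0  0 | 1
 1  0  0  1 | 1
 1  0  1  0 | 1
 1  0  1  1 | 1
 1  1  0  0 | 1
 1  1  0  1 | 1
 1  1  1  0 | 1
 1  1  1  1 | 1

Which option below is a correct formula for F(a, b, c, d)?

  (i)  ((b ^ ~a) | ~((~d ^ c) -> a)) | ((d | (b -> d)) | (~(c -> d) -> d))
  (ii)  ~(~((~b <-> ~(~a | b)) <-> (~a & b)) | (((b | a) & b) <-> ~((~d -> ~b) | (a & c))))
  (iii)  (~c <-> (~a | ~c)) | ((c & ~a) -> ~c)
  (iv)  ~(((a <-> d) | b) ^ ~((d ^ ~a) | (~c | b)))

i

(ii): at (0,0,0,0) it gives 0, but F = 1 — eliminated.
(iii): at (0,0,1,0) it gives 0, but F = 1 — eliminated.
(iv): at (0,0,0,0) it gives 0, but F = 1 — eliminated.
Only (i) survives; checking it on all 16 rows confirms it matches F.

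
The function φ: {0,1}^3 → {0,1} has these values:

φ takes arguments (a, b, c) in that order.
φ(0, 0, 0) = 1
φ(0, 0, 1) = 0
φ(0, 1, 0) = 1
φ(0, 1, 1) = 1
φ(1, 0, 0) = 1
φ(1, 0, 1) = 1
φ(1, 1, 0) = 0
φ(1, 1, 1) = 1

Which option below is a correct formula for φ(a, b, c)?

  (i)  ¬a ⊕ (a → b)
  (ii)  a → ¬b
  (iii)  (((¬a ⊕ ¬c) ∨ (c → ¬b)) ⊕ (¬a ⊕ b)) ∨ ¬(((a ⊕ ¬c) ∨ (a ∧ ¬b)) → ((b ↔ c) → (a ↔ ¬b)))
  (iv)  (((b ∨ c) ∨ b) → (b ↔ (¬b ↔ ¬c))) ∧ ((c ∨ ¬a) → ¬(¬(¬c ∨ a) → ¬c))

(i) disagrees with φ on (0,0,0) (formula → 0, table → 1); rule it out.
(ii) disagrees with φ on (0,0,1) (formula → 1, table → 0); rule it out.
(iv) disagrees with φ on (0,0,0) (formula → 0, table → 1); rule it out.
Only (iii) survives; checking it on all 8 rows confirms it matches φ.

iii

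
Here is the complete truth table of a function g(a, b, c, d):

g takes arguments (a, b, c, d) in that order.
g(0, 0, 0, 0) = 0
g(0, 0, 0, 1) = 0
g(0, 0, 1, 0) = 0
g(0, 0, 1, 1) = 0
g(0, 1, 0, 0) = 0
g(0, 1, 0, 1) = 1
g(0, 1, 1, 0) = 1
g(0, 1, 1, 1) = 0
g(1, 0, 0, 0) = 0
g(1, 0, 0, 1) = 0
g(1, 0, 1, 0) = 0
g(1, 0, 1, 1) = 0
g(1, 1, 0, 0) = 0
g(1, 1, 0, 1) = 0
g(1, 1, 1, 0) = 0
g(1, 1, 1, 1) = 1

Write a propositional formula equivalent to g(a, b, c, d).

Collect the rows where g=1 — (0,1,0,1), (0,1,1,0), (1,1,1,1) — and write one minterm per row: ¬a·b·¬c·d, ¬a·b·c·¬d, a·b·c·d. Their union (logical OR) reproduces the table exactly.

g(a, b, c, d) = ((((NOT a AND b) AND NOT c) AND d) OR (((NOT a AND b) AND c) AND NOT d)) OR (((a AND b) AND c) AND d)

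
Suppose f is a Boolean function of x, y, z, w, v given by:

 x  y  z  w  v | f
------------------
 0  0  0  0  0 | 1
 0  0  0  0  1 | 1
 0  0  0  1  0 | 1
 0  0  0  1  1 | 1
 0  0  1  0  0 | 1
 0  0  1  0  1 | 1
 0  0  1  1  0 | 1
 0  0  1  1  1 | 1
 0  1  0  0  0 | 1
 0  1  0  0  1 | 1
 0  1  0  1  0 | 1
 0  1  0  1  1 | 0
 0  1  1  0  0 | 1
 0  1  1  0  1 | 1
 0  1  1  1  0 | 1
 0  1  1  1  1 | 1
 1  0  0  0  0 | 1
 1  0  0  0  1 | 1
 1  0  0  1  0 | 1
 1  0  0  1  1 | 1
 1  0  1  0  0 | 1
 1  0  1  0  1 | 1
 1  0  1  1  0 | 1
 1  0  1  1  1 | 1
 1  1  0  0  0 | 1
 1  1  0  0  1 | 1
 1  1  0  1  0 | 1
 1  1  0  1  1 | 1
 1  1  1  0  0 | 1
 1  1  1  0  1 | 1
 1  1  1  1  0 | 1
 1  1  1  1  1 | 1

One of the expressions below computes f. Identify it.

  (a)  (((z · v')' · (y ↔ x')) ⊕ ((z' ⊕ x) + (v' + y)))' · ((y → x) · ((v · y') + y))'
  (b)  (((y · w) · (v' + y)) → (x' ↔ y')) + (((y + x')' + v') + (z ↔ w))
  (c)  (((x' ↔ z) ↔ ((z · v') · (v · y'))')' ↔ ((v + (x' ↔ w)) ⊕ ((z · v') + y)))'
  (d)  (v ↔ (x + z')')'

b

(a): at (0,0,0,0,0) it gives 0, but f = 1 — eliminated.
(c): at (0,0,0,0,1) it gives 0, but f = 1 — eliminated.
(d): at (0,0,0,0,0) it gives 0, but f = 1 — eliminated.
(b) is the remaining candidate, and it agrees with f on all 32 inputs.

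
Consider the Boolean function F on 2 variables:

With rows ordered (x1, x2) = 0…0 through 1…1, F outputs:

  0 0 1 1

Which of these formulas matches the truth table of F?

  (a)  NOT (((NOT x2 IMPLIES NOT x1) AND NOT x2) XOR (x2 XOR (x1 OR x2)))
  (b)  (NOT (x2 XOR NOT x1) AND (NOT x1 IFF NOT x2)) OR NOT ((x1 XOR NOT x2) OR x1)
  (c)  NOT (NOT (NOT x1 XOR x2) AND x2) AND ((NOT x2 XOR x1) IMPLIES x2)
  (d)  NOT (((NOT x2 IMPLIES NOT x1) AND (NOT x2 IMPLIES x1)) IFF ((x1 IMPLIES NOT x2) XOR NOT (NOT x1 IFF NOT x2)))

(a): at (0,1) it gives 1, but F = 0 — eliminated.
(b): at (0,1) it gives 1, but F = 0 — eliminated.
(d): at (0,0) it gives 1, but F = 0 — eliminated.
That leaves (c). Evaluating it on every row reproduces the table of F exactly.

c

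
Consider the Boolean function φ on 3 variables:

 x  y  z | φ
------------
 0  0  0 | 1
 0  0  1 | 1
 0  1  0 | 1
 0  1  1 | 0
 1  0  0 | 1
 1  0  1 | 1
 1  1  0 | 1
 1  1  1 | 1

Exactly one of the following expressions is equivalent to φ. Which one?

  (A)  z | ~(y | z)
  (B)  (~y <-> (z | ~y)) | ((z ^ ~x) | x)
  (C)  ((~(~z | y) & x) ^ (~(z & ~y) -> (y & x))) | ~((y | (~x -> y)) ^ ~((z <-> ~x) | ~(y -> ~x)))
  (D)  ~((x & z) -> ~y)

(A) disagrees with φ on (0,1,0) (formula → 0, table → 1); rule it out.
(C) disagrees with φ on (0,0,0) (formula → 0, table → 1); rule it out.
(D) disagrees with φ on (0,0,0) (formula → 0, table → 1); rule it out.
(B) is the remaining candidate, and it agrees with φ on all 8 inputs.

B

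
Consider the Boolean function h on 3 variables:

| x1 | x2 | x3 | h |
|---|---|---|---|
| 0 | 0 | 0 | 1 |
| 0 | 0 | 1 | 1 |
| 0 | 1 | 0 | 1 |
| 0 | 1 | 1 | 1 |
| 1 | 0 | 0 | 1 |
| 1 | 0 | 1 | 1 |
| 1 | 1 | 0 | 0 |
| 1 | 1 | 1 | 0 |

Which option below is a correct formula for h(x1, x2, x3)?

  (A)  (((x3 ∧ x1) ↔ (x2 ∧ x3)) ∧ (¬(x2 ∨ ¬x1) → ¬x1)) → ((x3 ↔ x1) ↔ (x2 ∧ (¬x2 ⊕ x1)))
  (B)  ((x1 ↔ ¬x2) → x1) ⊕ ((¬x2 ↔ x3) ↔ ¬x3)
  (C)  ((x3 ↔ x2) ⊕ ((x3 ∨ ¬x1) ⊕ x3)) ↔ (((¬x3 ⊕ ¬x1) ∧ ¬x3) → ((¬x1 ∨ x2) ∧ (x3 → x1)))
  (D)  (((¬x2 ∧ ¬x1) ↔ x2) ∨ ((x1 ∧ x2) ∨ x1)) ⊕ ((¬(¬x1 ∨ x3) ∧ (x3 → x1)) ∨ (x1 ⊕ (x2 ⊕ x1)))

(A) disagrees with h on (0,0,0) (formula → 0, table → 1); rule it out.
(C) disagrees with h on (0,0,0) (formula → 0, table → 1); rule it out.
(D) disagrees with h on (0,0,0) (formula → 0, table → 1); rule it out.
Only (B) survives; checking it on all 8 rows confirms it matches h.

B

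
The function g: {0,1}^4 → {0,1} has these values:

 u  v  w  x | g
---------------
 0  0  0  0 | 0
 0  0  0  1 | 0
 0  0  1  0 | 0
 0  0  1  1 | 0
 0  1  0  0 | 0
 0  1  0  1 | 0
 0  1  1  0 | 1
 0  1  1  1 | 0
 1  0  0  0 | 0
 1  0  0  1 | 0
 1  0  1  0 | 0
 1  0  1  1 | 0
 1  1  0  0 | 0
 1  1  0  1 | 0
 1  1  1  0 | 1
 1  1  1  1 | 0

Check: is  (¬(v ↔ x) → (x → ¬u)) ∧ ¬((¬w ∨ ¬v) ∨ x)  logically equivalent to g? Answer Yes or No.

Yes

Check the formula against g row by row:
  u=0, v=0, w=0, x=0: formula gives 0, g = 0 ✓
  u=0, v=0, w=0, x=1: formula gives 0, g = 0 ✓
  u=0, v=0, w=1, x=0: formula gives 0, g = 0 ✓
  u=0, v=0, w=1, x=1: formula gives 0, g = 0 ✓
  …and likewise for the remaining 12 rows.
Every row agrees, so the formula is equivalent.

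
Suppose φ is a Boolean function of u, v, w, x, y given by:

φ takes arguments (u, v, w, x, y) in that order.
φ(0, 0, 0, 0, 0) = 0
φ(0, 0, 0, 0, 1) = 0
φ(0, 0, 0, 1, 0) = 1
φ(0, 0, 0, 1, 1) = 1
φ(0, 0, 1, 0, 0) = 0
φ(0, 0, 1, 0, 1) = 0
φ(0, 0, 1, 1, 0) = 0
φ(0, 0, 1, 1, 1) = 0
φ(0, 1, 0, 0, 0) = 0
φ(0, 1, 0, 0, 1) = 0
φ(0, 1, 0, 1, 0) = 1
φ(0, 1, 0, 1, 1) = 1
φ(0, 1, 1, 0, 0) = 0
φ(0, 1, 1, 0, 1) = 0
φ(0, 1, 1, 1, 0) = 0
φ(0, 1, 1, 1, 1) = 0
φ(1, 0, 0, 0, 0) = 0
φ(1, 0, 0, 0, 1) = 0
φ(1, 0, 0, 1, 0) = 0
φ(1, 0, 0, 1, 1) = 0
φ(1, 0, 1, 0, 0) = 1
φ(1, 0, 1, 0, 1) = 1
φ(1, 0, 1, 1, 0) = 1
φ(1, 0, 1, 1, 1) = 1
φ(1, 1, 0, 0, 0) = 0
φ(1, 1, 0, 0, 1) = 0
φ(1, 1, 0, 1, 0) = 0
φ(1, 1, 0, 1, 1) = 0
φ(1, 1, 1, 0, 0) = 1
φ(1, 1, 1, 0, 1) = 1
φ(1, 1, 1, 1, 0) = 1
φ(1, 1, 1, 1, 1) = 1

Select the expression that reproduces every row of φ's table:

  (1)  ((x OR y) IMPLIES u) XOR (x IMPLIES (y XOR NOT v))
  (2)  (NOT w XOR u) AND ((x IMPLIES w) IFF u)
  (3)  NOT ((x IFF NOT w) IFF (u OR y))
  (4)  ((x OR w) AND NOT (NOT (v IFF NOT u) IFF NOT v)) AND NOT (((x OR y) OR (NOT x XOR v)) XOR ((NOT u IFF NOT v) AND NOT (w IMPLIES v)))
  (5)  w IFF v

2

(1): at (0,0,0,0,1) it gives 1, but φ = 0 — eliminated.
(3): at (0,0,0,0,1) it gives 1, but φ = 0 — eliminated.
(4): at (0,0,0,1,0) it gives 0, but φ = 1 — eliminated.
(5): at (0,0,0,0,0) it gives 1, but φ = 0 — eliminated.
That leaves (2). Evaluating it on every row reproduces the table of φ exactly.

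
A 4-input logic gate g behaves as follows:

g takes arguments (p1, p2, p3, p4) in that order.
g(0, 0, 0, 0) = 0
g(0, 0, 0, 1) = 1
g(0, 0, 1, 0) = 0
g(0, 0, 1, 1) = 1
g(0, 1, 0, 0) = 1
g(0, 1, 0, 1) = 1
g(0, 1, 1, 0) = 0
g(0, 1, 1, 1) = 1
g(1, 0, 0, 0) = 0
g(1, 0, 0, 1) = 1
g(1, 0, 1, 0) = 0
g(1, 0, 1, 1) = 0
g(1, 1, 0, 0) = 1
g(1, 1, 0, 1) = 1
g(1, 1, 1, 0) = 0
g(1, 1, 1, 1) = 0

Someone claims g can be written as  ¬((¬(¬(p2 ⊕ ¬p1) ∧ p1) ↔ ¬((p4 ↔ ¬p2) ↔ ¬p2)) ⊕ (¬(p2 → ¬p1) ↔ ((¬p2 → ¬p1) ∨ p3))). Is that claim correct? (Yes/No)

Test each input against both g and the formula:
  p1=0, p2=0, p3=0, p4=0: formula gives 0, g = 0 ✓
  p1=0, p2=0, p3=0, p4=1: formula gives 1, g = 1 ✓
  p1=0, p2=0, p3=1, p4=0: formula gives 0, g = 0 ✓
  p1=0, p2=0, p3=1, p4=1: formula gives 1, g = 1 ✓
  p1=0, p2=1, p3=0, p4=0: formula gives 0, but g = 1 ✗
A single disagreement suffices: at (0,1,0,0) they differ, so the formula does not compute g.

No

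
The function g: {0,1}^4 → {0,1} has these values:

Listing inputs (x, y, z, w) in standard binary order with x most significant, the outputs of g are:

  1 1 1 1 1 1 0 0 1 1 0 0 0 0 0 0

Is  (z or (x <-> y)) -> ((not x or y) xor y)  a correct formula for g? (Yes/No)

Yes

Test each input against both g and the formula:
  x=0, y=0, z=0, w=0: formula gives 1, g = 1 ✓
  x=0, y=0, z=0, w=1: formula gives 1, g = 1 ✓
  x=0, y=0, z=1, w=0: formula gives 1, g = 1 ✓
  x=0, y=0, z=1, w=1: formula gives 1, g = 1 ✓
  …and likewise for the remaining 12 rows.
All 16 rows match — the expression computes g exactly.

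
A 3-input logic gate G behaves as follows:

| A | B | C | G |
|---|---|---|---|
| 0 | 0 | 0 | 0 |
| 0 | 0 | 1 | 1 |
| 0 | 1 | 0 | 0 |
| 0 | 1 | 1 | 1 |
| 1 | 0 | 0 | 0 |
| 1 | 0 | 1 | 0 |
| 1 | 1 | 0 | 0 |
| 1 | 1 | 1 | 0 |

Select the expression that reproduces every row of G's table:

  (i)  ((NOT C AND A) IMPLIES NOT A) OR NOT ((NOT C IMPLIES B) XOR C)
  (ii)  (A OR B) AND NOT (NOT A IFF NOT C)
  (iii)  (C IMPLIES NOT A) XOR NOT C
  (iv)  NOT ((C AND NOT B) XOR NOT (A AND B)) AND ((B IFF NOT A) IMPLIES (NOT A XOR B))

(i): at (0,0,0) it gives 1, but G = 0 — eliminated.
(ii): at (0,0,1) it gives 0, but G = 1 — eliminated.
(iv): at (0,1,1) it gives 0, but G = 1 — eliminated.
That leaves (iii). Evaluating it on every row reproduces the table of G exactly.

iii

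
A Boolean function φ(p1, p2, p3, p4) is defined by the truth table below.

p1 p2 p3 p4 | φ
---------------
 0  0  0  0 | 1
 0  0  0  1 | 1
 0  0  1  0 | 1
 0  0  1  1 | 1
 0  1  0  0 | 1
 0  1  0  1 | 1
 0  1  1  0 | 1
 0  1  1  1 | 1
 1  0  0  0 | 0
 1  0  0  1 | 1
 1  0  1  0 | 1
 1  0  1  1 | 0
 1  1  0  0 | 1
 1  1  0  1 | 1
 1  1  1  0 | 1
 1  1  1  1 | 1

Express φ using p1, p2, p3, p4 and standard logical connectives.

The 0-rows are (1,0,0,0), (1,0,1,1). Take each as a conjunction (p1·¬p2·¬p3·¬p4, p1·¬p2·p3·p4), form their disjunction, and complement — that gives a formula that is 1 everywhere φ is.

φ(p1, p2, p3, p4) = ¬((((p1 ∧ ¬p2) ∧ ¬p3) ∧ ¬p4) ∨ (((p1 ∧ ¬p2) ∧ p3) ∧ p4))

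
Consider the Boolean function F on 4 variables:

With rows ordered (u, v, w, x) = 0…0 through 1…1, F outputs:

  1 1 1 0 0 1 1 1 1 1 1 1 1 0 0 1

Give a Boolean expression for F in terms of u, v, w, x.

F(u, v, w, x) = NOT ((((((NOT u AND NOT v) AND w) AND x) OR (((NOT u AND v) AND NOT w) AND NOT x)) OR (((u AND v) AND NOT w) AND x)) OR (((u AND v) AND w) AND NOT x))

The 0-rows are (0,0,1,1), (0,1,0,0), (1,1,0,1), (1,1,1,0). Take each as a conjunction (¬u·¬v·w·x, ¬u·v·¬w·¬x, u·v·¬w·x, u·v·w·¬x), form their disjunction, and complement — that gives a formula that is 1 everywhere F is.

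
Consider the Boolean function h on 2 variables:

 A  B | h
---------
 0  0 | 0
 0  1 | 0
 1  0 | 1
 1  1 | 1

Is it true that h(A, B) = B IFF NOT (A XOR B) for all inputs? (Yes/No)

Yes

Test each input against both h and the formula:
  A=0, B=0: formula gives 0, h = 0 ✓
  A=0, B=1: formula gives 0, h = 0 ✓
  A=1, B=0: formula gives 1, h = 1 ✓
  A=1, B=1: formula gives 1, h = 1 ✓
No disagreement on any input; they are logically equivalent.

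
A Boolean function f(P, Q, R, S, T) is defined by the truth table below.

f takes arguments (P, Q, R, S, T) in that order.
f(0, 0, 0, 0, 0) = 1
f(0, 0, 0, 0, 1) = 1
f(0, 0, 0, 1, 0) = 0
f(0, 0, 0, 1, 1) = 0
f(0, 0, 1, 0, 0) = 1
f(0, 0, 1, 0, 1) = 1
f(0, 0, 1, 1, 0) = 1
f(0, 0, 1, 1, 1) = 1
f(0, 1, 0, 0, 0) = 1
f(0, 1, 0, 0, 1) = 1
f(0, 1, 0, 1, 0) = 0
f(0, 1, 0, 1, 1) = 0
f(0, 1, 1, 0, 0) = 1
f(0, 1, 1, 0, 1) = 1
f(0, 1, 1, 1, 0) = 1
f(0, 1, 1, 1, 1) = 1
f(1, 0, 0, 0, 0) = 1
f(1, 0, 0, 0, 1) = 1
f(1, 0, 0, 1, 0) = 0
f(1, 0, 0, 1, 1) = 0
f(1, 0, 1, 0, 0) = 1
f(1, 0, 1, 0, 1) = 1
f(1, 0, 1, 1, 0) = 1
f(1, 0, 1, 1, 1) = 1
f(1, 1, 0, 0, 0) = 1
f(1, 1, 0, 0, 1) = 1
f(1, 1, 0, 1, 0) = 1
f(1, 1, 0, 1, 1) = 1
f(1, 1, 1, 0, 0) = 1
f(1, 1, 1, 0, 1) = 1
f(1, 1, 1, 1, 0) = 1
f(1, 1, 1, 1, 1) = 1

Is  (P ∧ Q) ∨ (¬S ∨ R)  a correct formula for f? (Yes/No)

Yes

Evaluate (P ∧ Q) ∨ (¬S ∨ R) on each row and compare to f:
  P=0, Q=0, R=0, S=0, T=0: formula gives 1, f = 1 ✓
  P=0, Q=0, R=0, S=0, T=1: formula gives 1, f = 1 ✓
  P=0, Q=0, R=0, S=1, T=0: formula gives 0, f = 0 ✓
  P=0, Q=0, R=0, S=1, T=1: formula gives 0, f = 0 ✓
  …and likewise for the remaining 28 rows.
No disagreement on any input; they are logically equivalent.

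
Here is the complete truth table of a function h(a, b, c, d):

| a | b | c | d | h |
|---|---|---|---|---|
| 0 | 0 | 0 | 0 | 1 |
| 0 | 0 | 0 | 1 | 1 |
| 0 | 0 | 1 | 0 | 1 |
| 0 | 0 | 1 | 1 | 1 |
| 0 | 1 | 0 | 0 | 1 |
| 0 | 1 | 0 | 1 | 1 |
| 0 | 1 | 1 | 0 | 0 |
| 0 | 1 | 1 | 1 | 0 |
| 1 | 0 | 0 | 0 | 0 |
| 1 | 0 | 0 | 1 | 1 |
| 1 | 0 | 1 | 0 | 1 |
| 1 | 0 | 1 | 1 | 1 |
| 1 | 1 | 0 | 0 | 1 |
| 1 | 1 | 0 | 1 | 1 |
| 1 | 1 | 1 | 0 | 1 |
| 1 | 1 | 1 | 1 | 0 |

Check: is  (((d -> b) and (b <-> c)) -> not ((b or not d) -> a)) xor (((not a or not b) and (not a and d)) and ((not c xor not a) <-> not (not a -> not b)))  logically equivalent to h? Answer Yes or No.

Evaluate (((d -> b) and (b <-> c)) -> not ((b or not d) -> a)) xor (((not a or not b) and (not a and d)) and ((not c xor not a) <-> not (not a -> not b))) on each row and compare to h:
  a=0, b=0, c=0, d=0: formula gives 1, h = 1 ✓
  a=0, b=0, c=0, d=1: formula gives 0, but h = 1 ✗
Since they disagree at (0,0,0,1), the expression is not a correct formula for h.

No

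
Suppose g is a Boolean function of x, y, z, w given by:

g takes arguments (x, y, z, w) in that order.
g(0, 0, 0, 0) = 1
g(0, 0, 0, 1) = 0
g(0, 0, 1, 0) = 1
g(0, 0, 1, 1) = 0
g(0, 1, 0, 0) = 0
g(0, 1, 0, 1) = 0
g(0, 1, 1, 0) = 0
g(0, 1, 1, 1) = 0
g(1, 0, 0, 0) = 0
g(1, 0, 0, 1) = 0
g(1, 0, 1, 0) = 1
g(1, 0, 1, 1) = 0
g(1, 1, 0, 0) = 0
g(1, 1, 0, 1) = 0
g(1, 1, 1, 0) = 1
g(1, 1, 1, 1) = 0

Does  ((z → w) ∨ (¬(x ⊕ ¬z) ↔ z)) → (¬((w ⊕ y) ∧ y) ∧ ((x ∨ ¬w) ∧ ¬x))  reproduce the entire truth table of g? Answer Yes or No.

Test each input against both g and the formula:
  x=0, y=0, z=0, w=0: formula gives 1, g = 1 ✓
  x=0, y=0, z=0, w=1: formula gives 0, g = 0 ✓
  x=0, y=0, z=1, w=0: formula gives 1, g = 1 ✓
  x=0, y=0, z=1, w=1: formula gives 0, g = 0 ✓
  … (the remaining 12 rows also agree.)
No disagreement on any input; they are logically equivalent.

Yes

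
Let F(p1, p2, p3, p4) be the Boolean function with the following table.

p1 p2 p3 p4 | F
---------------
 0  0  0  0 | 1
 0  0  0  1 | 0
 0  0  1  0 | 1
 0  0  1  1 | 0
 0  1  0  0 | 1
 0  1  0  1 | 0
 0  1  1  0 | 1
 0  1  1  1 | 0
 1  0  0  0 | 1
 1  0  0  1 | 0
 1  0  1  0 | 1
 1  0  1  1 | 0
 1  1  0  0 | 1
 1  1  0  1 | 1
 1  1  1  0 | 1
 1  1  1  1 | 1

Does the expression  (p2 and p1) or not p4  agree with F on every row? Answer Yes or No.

Test each input against both F and the formula:
  p1=0, p2=0, p3=0, p4=0: formula gives 1, F = 1 ✓
  p1=0, p2=0, p3=0, p4=1: formula gives 0, F = 0 ✓
  p1=0, p2=0, p3=1, p4=0: formula gives 1, F = 1 ✓
  p1=0, p2=0, p3=1, p4=1: formula gives 0, F = 0 ✓
  …and likewise for the remaining 12 rows.
All 16 rows match — the expression computes F exactly.

Yes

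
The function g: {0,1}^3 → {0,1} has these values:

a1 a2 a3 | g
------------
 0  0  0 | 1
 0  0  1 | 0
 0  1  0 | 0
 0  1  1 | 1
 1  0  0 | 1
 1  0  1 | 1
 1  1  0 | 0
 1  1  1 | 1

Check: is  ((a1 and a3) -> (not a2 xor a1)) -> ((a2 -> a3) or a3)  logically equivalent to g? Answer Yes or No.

No

Check the formula against g row by row:
  a1=0, a2=0, a3=0: formula gives 1, g = 1 ✓
  a1=0, a2=0, a3=1: formula gives 1, but g = 0 ✗
Row (0,0,1) is a counterexample, so the formula is not equivalent to g.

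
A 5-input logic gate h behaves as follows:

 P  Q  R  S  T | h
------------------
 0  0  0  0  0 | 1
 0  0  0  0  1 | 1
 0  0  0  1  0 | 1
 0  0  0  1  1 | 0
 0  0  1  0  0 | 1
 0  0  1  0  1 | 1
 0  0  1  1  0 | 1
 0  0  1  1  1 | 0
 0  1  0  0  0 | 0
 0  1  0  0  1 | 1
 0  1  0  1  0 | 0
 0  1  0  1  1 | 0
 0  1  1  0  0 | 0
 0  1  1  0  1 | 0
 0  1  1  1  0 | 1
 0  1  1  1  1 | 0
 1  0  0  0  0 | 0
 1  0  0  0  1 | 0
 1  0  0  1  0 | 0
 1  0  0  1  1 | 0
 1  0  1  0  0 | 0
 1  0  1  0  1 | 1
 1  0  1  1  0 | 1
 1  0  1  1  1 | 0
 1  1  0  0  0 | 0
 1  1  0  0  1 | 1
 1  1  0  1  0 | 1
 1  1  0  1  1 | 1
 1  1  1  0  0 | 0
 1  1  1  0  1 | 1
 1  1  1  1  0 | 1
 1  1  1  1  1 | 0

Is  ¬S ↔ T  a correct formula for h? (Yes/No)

Test each input against both h and the formula:
  P=0, Q=0, R=0, S=0, T=0: formula gives 0, but h = 1 ✗
Since they disagree at (0,0,0,0,0), the expression is not a correct formula for h.

No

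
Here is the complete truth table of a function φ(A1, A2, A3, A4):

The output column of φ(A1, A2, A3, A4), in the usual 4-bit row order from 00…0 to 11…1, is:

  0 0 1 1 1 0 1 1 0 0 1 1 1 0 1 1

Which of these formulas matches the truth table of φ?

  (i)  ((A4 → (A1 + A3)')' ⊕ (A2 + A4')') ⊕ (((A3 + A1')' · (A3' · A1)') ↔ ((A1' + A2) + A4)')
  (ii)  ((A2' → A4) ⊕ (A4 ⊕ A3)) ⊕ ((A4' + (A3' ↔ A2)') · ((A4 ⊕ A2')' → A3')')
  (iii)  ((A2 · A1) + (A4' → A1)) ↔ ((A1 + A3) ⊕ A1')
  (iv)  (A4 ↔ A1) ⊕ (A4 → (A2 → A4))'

ii

(i) fails at (0,0,0,0): the formula yields 1, φ is 0.
(iii) fails at (0,0,0,1): the formula yields 1, φ is 0.
(iv) fails at (0,0,0,0): the formula yields 1, φ is 0.
Only (ii) survives; checking it on all 16 rows confirms it matches φ.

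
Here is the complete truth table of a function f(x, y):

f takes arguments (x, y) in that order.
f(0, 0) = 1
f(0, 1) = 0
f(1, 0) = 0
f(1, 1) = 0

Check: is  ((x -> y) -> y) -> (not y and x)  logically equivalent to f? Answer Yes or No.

Check the formula against f row by row:
  x=0, y=0: formula gives 1, f = 1 ✓
  x=0, y=1: formula gives 0, f = 0 ✓
  x=1, y=0: formula gives 1, but f = 0 ✗
Row (1,0) is a counterexample, so the formula is not equivalent to f.

No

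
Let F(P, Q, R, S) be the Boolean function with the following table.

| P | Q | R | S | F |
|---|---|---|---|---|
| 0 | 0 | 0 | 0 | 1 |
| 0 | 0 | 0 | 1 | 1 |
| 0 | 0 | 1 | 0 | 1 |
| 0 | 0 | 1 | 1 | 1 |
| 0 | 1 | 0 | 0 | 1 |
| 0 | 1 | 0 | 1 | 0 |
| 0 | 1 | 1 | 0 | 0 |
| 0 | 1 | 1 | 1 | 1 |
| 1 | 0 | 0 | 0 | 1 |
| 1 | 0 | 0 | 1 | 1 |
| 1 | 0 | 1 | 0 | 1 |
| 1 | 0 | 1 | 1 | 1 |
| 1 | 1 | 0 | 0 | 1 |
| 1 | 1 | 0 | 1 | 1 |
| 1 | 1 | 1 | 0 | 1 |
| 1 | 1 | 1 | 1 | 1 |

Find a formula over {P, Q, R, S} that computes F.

F is 0 on only 2 rows — (0,1,0,1), (0,1,1,0). Writing each as a minterm (¬P·Q·¬R·S, ¬P·Q·R·¬S) and OR-ing them characterizes exactly where F=0, so F is the negation of that disjunction.

F(P, Q, R, S) = not ((((not P and Q) and not R) and S) or (((not P and Q) and R) and not S))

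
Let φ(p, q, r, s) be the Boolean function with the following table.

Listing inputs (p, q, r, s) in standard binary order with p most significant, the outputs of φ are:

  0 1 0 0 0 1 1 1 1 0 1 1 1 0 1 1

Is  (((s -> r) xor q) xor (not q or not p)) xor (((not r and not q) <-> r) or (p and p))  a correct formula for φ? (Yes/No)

Yes

Test each input against both φ and the formula:
  p=0, q=0, r=0, s=0: formula gives 0, φ = 0 ✓
  p=0, q=0, r=0, s=1: formula gives 1, φ = 1 ✓
  p=0, q=0, r=1, s=0: formula gives 0, φ = 0 ✓
  p=0, q=0, r=1, s=1: formula gives 0, φ = 0 ✓
  … (the remaining 12 rows also agree.)
Every row agrees, so the formula is equivalent.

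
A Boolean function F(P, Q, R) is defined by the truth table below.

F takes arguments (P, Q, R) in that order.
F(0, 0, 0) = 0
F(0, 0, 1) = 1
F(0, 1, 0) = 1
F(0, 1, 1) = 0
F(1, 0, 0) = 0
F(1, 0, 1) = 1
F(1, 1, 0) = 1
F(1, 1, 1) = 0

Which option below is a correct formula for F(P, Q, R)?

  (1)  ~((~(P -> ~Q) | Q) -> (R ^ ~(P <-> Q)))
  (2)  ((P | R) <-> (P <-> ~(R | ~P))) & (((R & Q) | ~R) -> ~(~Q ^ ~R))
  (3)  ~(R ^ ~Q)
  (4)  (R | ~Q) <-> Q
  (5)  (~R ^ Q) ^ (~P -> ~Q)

(1) fails at (0,0,1): the formula yields 0, F is 1.
(2) fails at (0,1,0): the formula yields 0, F is 1.
(4) fails at (0,0,1): the formula yields 0, F is 1.
(5) fails at (0,1,0): the formula yields 0, F is 1.
Only (3) survives; checking it on all 8 rows confirms it matches F.

3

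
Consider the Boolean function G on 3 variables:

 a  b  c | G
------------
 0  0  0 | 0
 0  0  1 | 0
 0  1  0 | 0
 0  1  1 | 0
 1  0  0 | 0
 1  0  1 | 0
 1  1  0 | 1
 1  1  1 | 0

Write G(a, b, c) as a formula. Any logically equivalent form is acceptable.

G is 1 on exactly one input, (1,1,0), whose minterm is a·b·¬c. So G is just that conjunction.

G(a, b, c) = (a AND b) AND NOT c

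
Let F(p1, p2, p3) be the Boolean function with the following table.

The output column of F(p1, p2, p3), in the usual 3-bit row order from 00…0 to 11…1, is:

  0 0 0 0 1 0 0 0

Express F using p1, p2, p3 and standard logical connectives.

F is 1 on exactly one input, (1,0,0), whose minterm is p1·¬p2·¬p3. So F is just that conjunction.

F(p1, p2, p3) = (p1 ∧ ¬p2) ∧ ¬p3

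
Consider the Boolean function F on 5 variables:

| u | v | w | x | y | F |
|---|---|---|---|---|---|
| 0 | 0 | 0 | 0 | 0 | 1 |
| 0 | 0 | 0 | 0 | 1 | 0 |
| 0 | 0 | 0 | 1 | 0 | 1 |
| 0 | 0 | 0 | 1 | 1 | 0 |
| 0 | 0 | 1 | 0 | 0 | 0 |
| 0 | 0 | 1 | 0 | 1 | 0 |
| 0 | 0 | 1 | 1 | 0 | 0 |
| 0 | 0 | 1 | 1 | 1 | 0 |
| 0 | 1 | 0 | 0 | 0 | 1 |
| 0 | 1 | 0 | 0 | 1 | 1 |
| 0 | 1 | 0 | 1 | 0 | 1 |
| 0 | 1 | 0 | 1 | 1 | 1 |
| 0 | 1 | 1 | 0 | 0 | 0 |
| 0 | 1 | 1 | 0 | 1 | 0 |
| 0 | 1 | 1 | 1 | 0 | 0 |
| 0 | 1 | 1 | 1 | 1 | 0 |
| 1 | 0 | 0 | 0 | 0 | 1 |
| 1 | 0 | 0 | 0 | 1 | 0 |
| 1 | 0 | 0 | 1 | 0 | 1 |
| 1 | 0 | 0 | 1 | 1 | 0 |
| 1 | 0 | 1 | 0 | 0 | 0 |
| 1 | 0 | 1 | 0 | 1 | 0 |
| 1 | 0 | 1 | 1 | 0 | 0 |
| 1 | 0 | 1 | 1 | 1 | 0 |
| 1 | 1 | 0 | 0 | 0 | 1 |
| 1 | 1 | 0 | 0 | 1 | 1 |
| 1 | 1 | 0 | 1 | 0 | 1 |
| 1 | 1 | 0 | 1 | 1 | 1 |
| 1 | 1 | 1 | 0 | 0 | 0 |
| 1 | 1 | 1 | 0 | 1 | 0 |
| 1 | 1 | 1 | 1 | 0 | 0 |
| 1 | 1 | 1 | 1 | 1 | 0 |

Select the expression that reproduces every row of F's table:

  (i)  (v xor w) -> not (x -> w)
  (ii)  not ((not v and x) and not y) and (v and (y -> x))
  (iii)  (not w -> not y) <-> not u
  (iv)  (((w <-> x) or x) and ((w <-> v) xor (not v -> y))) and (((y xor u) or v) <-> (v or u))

(i): at (0,0,0,0,1) it gives 1, but F = 0 — eliminated.
(ii): at (0,0,0,0,0) it gives 0, but F = 1 — eliminated.
(iii): at (0,0,1,0,0) it gives 1, but F = 0 — eliminated.
(iv) is the remaining candidate, and it agrees with F on all 32 inputs.

iv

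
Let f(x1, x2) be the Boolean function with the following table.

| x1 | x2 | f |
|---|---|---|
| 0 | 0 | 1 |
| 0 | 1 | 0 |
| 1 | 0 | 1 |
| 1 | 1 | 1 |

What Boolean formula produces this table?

This is x2 → x1 (false only at 0,1).

f(x1, x2) = x2 -> x1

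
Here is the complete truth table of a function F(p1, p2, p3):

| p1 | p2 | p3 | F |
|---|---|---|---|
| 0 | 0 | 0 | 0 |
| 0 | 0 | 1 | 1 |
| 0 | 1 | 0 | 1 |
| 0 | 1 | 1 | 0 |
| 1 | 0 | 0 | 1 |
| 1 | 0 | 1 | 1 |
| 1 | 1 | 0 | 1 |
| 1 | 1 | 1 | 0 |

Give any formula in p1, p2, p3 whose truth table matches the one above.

F(p1, p2, p3) = ¬((((¬p1 ∧ ¬p2) ∧ ¬p3) ∨ ((¬p1 ∧ p2) ∧ p3)) ∨ ((p1 ∧ p2) ∧ p3))

There are just 3 zero rows: (0,0,0), (0,1,1), (1,1,1). Their minterms are ¬p1·¬p2·¬p3, ¬p1·p2·p3, p1·p2·p3; the OR of those covers precisely the 0-outputs, and negating it yields F.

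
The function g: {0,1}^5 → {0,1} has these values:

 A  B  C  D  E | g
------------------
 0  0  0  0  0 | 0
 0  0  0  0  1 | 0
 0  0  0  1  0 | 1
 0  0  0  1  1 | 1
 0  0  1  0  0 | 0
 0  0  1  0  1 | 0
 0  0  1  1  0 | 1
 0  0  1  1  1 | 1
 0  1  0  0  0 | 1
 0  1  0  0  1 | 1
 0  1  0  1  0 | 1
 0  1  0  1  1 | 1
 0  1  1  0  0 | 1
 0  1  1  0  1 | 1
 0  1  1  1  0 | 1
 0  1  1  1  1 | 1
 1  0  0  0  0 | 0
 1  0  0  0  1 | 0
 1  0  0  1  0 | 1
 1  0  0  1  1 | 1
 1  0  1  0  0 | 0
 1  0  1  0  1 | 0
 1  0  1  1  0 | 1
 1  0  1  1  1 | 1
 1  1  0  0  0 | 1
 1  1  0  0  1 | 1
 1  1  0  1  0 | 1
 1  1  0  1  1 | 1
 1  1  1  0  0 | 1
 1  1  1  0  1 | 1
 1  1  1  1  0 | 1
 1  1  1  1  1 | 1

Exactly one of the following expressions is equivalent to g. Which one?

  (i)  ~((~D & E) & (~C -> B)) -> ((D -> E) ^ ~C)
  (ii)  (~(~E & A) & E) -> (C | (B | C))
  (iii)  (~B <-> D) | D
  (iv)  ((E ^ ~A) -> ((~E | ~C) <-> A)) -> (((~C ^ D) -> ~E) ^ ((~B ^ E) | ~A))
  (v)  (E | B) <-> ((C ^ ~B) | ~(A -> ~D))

iii

(i) disagrees with g on (0,0,0,1,1) (formula → 0, table → 1); rule it out.
(ii) disagrees with g on (0,0,0,0,0) (formula → 1, table → 0); rule it out.
(iv) disagrees with g on (0,0,0,0,0) (formula → 1, table → 0); rule it out.
(v) disagrees with g on (0,0,0,0,1) (formula → 1, table → 0); rule it out.
That leaves (iii). Evaluating it on every row reproduces the table of g exactly.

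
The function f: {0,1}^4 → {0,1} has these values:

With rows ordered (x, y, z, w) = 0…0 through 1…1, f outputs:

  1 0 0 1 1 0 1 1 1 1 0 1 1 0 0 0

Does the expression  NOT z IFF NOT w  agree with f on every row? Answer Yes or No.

No

Evaluate NOT z IFF NOT w on each row and compare to f:
  x=0, y=0, z=0, w=0: formula gives 1, f = 1 ✓
  x=0, y=0, z=0, w=1: formula gives 0, f = 0 ✓
  x=0, y=0, z=1, w=0: formula gives 0, f = 0 ✓
  x=0, y=0, z=1, w=1: formula gives 1, f = 1 ✓
  …
  x=0, y=1, z=1, w=0: formula gives 0, but f = 1 ✗
Row (0,1,1,0) is a counterexample, so the formula is not equivalent to f.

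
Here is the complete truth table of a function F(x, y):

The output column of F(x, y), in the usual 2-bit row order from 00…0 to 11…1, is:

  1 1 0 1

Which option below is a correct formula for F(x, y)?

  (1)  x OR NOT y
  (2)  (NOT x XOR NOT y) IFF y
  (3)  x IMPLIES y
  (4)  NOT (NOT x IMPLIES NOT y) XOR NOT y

(1) disagrees with F on (0,1) (formula → 0, table → 1); rule it out.
(2) disagrees with F on (1,1) (formula → 0, table → 1); rule it out.
(4) disagrees with F on (1,0) (formula → 1, table → 0); rule it out.
Only (3) survives; checking it on all 4 rows confirms it matches F.

3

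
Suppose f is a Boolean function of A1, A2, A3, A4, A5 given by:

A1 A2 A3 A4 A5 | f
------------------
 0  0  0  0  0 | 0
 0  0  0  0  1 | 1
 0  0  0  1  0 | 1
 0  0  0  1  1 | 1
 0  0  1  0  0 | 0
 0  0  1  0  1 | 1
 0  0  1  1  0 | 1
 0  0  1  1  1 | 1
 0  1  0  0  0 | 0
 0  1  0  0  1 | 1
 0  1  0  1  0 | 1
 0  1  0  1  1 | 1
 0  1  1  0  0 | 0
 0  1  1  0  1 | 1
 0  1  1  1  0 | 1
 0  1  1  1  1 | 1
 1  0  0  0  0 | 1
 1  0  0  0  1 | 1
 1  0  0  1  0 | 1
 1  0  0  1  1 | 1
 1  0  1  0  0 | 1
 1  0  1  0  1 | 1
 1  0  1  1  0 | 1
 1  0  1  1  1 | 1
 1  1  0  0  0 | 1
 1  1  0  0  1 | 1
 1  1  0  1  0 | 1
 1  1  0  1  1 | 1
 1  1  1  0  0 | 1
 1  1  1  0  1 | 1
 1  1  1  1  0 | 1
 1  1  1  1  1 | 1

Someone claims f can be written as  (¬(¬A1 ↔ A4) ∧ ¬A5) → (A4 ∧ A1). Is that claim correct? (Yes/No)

Evaluate (¬(¬A1 ↔ A4) ∧ ¬A5) → (A4 ∧ A1) on each row and compare to f:
  A1=0, A2=0, A3=0, A4=0, A5=0: formula gives 0, f = 0 ✓
  A1=0, A2=0, A3=0, A4=0, A5=1: formula gives 1, f = 1 ✓
  A1=0, A2=0, A3=0, A4=1, A5=0: formula gives 1, f = 1 ✓
  A1=0, A2=0, A3=0, A4=1, A5=1: formula gives 1, f = 1 ✓
  …and likewise for the remaining 28 rows.
All 32 rows match — the expression computes f exactly.

Yes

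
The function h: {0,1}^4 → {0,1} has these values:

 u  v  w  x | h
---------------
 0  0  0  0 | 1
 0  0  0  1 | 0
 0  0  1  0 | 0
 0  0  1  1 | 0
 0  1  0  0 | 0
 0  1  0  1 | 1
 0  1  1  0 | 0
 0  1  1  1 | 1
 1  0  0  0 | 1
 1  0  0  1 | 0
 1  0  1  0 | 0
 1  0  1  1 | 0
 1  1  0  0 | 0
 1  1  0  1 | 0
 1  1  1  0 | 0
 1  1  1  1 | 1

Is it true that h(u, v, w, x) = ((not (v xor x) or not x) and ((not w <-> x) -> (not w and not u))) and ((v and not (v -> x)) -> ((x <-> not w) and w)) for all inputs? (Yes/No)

Yes

Evaluate ((not (v xor x) or not x) and ((not w <-> x) -> (not w and not u))) and ((v and not (v -> x)) -> ((x <-> not w) and w)) on each row and compare to h:
  u=0, v=0, w=0, x=0: formula gives 1, h = 1 ✓
  u=0, v=0, w=0, x=1: formula gives 0, h = 0 ✓
  u=0, v=0, w=1, x=0: formula gives 0, h = 0 ✓
  u=0, v=0, w=1, x=1: formula gives 0, h = 0 ✓
  …and likewise for the remaining 12 rows.
All 16 rows match — the expression computes h exactly.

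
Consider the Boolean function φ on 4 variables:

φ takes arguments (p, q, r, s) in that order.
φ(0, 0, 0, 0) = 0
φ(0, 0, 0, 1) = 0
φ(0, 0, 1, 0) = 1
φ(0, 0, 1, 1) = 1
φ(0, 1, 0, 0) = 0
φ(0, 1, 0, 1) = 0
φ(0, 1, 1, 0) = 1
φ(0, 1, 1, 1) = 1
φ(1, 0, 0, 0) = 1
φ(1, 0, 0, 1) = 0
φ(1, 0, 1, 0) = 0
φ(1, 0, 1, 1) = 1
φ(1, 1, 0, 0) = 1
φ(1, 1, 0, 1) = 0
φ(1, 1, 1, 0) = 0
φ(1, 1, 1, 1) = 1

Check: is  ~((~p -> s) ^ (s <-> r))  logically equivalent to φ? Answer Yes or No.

Yes

Evaluate ~((~p -> s) ^ (s <-> r)) on each row and compare to φ:
  p=0, q=0, r=0, s=0: formula gives 0, φ = 0 ✓
  p=0, q=0, r=0, s=1: formula gives 0, φ = 0 ✓
  p=0, q=0, r=1, s=0: formula gives 1, φ = 1 ✓
  p=0, q=0, r=1, s=1: formula gives 1, φ = 1 ✓
  … (the remaining 12 rows also agree.)
No disagreement on any input; they are logically equivalent.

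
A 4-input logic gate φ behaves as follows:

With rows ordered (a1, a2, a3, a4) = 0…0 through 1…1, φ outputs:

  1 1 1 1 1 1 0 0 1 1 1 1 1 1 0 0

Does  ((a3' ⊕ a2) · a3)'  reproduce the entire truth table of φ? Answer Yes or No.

Yes

Test each input against both φ and the formula:
  a1=0, a2=0, a3=0, a4=0: formula gives 1, φ = 1 ✓
  a1=0, a2=0, a3=0, a4=1: formula gives 1, φ = 1 ✓
  a1=0, a2=0, a3=1, a4=0: formula gives 1, φ = 1 ✓
  a1=0, a2=0, a3=1, a4=1: formula gives 1, φ = 1 ✓
  …and likewise for the remaining 12 rows.
All 16 rows match — the expression computes φ exactly.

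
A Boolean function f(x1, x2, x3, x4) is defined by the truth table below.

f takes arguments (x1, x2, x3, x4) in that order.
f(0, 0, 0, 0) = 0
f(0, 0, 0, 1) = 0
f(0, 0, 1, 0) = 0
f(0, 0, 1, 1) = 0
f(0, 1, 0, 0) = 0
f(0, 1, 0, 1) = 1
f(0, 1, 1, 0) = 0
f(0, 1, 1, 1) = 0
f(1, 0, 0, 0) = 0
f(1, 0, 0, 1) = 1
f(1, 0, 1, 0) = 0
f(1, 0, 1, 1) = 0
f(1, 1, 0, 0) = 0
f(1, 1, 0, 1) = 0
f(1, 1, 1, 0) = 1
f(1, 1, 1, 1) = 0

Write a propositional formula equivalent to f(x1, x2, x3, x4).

f(x1, x2, x3, x4) = ((((~x1 & x2) & ~x3) & x4) | (((x1 & ~x2) & ~x3) & x4)) | (((x1 & x2) & x3) & ~x4)

The 1-rows are (0,1,0,1), (1,0,0,1), (1,1,1,0). Each contributes one minterm — ¬x1·x2·¬x3·x4; x1·¬x2·¬x3·x4; x1·x2·x3·¬x4 — and their disjunction is a sum-of-products form of f.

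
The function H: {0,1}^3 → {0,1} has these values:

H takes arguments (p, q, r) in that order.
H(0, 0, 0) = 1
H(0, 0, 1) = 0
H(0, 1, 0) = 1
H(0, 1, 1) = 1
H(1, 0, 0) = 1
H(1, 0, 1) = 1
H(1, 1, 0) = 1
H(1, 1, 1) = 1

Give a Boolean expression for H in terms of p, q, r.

H(p, q, r) = ~((~p & ~q) & r)

Only row (0,0,1) gives 0. So H is 1 everywhere except there — the complement of the minterm ¬p·¬q·r.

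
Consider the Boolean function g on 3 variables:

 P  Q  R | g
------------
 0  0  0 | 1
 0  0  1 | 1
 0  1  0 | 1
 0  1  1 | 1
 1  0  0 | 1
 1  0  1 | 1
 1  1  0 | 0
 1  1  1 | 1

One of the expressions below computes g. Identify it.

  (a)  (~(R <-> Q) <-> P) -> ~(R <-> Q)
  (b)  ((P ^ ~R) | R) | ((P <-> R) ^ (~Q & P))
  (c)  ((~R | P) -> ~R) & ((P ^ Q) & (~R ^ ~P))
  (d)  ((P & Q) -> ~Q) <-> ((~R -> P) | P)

(a): at (0,0,0) it gives 0, but g = 1 — eliminated.
(c): at (0,0,0) it gives 0, but g = 1 — eliminated.
(d): at (0,0,0) it gives 0, but g = 1 — eliminated.
That leaves (b). Evaluating it on every row reproduces the table of g exactly.

b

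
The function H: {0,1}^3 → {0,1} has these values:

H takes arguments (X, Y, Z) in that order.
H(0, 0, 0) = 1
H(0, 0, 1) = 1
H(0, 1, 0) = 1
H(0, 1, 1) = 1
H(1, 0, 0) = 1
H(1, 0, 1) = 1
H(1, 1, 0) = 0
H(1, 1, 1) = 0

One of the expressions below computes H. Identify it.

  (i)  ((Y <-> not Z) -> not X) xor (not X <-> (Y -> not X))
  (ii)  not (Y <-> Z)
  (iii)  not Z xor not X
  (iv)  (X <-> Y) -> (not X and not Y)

iv

(i): at (0,0,0) it gives 0, but H = 1 — eliminated.
(ii): at (0,0,0) it gives 0, but H = 1 — eliminated.
(iii): at (0,0,0) it gives 0, but H = 1 — eliminated.
That leaves (iv). Evaluating it on every row reproduces the table of H exactly.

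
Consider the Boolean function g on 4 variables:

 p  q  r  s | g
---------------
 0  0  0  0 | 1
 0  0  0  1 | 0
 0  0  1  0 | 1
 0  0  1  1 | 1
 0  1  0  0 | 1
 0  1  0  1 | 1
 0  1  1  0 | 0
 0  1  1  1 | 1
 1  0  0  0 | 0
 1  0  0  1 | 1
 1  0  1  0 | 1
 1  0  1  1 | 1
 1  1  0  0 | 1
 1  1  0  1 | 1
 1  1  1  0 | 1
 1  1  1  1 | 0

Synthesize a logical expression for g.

g(p, q, r, s) = ¬((((((¬p ∧ ¬q) ∧ ¬r) ∧ s) ∨ (((¬p ∧ q) ∧ r) ∧ ¬s)) ∨ (((p ∧ ¬q) ∧ ¬r) ∧ ¬s)) ∨ (((p ∧ q) ∧ r) ∧ s))

g is 0 on only 4 rows — (0,0,0,1), (0,1,1,0), (1,0,0,0), (1,1,1,1). Writing each as a minterm (¬p·¬q·¬r·s, ¬p·q·r·¬s, p·¬q·¬r·¬s, p·q·r·s) and OR-ing them characterizes exactly where g=0, so g is the negation of that disjunction.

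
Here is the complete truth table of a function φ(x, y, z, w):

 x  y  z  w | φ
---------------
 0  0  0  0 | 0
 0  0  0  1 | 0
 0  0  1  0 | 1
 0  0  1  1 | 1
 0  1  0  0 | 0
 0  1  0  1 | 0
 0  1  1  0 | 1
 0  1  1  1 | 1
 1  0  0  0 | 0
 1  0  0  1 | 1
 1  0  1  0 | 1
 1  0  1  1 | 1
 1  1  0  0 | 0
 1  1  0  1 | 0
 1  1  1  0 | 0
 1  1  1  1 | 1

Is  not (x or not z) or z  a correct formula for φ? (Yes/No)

Evaluate not (x or not z) or z on each row and compare to φ:
  x=0, y=0, z=0, w=0: formula gives 0, φ = 0 ✓
  x=0, y=0, z=0, w=1: formula gives 0, φ = 0 ✓
  x=0, y=0, z=1, w=0: formula gives 1, φ = 1 ✓
  x=0, y=0, z=1, w=1: formula gives 1, φ = 1 ✓
  …
  x=1, y=0, z=0, w=1: formula gives 0, but φ = 1 ✗
Row (1,0,0,1) is a counterexample, so the formula is not equivalent to φ.

No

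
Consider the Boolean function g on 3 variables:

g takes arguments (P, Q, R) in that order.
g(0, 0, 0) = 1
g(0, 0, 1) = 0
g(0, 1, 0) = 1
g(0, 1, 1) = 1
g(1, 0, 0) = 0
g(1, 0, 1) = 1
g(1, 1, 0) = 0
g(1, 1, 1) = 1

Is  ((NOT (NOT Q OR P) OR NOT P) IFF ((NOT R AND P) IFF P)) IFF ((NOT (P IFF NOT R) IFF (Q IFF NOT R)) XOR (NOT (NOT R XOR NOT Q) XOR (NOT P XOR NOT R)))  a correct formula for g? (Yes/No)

No

Test each input against both g and the formula:
  P=0, Q=0, R=0: formula gives 1, g = 1 ✓
  P=0, Q=0, R=1: formula gives 1, but g = 0 ✗
A single disagreement suffices: at (0,0,1) they differ, so the formula does not compute g.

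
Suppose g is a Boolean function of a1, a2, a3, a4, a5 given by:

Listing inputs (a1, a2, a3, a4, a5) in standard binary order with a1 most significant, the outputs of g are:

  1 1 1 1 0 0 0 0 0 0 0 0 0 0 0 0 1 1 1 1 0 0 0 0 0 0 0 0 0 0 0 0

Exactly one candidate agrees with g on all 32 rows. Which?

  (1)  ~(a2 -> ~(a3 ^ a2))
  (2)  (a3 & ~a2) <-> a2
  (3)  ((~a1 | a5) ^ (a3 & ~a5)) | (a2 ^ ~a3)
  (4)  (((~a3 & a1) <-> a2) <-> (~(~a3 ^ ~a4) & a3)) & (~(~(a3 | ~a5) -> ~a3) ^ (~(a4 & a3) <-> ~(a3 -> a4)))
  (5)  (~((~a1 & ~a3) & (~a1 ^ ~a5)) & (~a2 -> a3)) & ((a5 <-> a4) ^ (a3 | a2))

2

(1): at (0,0,0,0,0) it gives 0, but g = 1 — eliminated.
(3): at (0,0,1,0,1) it gives 1, but g = 0 — eliminated.
(4): at (0,0,0,0,0) it gives 0, but g = 1 — eliminated.
(5): at (0,0,0,0,0) it gives 0, but g = 1 — eliminated.
That leaves (2). Evaluating it on every row reproduces the table of g exactly.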